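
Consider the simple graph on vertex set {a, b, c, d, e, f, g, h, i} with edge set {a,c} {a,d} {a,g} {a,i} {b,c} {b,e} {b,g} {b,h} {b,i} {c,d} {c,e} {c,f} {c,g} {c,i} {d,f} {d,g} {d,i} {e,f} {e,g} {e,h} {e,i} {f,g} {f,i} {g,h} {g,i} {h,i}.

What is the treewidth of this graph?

4

A width-4 tree decomposition is:
Bags: B1 = {a, c, d, g, i}  B2 = {c, d, f, g, i}  B3 = {c, e, f, g, i}  B4 = {b, c, e, g, i}  B5 = {b, e, g, h, i}
Tree: B1–B2, B2–B3, B3–B4, B4–B5
Every bag has size at most 5, so the width is 5 − 1 = 4 and tw(G) ≤ 4. Conversely, {b, e, g, h, i} is a clique of size 5, and the vertices of any clique must share a bag in every tree decomposition; so some bag has ≥ 5 vertices and tw(G) ≥ 4. The upper and lower bounds meet at 4, so that is the treewidth.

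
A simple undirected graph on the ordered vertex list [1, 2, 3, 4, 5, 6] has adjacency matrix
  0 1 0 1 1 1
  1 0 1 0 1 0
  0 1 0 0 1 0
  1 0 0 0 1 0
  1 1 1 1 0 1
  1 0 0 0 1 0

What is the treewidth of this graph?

2

A width-2 tree decomposition is:
Bags: B1 = {1, 4, 5}  B2 = {1, 2, 5}  B3 = {1, 5, 6}  B4 = {2, 3, 5}
Tree: B1–B2, B2–B3, B2–B4
Each bag holds 3 vertices, so the decomposition has width 2, which upper-bounds the treewidth. Conversely, {1, 2, 5} is a clique of size 3, and the vertices of any clique must share a bag in every tree decomposition; so some bag has ≥ 3 vertices and tw(G) ≥ 2. The upper and lower bounds meet at 2, so that is the treewidth.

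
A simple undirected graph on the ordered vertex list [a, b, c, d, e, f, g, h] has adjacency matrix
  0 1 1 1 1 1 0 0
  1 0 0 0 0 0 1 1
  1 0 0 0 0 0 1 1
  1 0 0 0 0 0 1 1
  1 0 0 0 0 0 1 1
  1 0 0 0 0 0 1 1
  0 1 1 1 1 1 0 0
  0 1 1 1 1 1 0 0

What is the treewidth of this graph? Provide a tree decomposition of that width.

Treewidth 3.
One such decomposition:
Bags: B1 = {a, c, g, h}  B2 = {a, d, g, h}  B3 = {a, f, g, h}  B4 = {a, b, g, h}  B5 = {a, e, g, h}
Tree: B1–B2, B2–B3, B3–B4, B4–B5

Every bag has size at most 4, so the width is 4 − 1 = 3 and tw(G) ≤ 3. For the lower bound: the 4 vertex sets {c,g}, {a,d}, {h}, {f} are disjoint, each induces a connected subgraph, and every pair is joined by at least one edge of G. Contracting each set to a single vertex therefore yields K_{4} as a minor, and since treewidth is minor-monotone, tw(G) ≥ tw(K_{4}) = 3. Therefore the treewidth is 3.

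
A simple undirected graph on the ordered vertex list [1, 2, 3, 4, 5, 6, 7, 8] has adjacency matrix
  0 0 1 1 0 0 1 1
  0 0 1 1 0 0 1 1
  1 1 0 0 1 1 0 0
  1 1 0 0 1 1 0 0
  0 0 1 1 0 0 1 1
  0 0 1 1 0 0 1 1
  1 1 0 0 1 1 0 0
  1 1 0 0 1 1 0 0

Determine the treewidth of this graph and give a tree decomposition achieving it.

The largest bag has 5 vertices, giving width 4; this decomposition certifies tw(G) ≤ 4. For the lower bound: the 5 vertex sets {1,3}, {5,7}, {2,8}, {6}, {4} are disjoint, each induces a connected subgraph, and every pair is joined by at least one edge of G. Contracting each set to a single vertex therefore yields K_{5} as a minor, and since treewidth is minor-monotone, tw(G) ≥ tw(K_{5}) = 4. The upper and lower bounds meet at 4, so that is the treewidth.

Treewidth 4.
Bags: B1 = {1, 2, 3, 5, 6}  B2 = {1, 2, 5, 6, 7}  B3 = {1, 2, 5, 6, 8}  B4 = {1, 2, 4, 5, 6}
Tree: B1–B2, B2–B3, B3–B4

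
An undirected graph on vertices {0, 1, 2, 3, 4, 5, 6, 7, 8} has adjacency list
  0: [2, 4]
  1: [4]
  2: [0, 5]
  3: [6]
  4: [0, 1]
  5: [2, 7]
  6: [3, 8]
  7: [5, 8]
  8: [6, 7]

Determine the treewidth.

A width-1 tree decomposition is:
Bags: B1 = {1, 4}  B2 = {0, 4}  B3 = {0, 2}  B4 = {2, 5}  B5 = {5, 7}  B6 = {7, 8}  B7 = {6, 8}  B8 = {3, 6}
Tree: B1–B2, B2–B3, B3–B4, B4–B5, B5–B6, B6–B7, B7–B8
Every bag has size at most 2, so the width is 2 − 1 = 1 and tw(G) ≤ 1. Any graph with an edge has treewidth ≥ 1, and G has the edge 1–4. Hence tw(G) = 1 exactly.

1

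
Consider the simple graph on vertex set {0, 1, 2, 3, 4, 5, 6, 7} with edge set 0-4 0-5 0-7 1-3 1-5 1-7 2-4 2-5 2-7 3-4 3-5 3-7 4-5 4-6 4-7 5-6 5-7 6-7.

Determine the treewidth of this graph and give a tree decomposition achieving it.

Treewidth 3.
One optimal decomposition is:
Bags: B1 = {3, 4, 5, 7}  B2 = {0, 4, 5, 7}  B3 = {2, 4, 5, 7}  B4 = {4, 5, 6, 7}  B5 = {1, 3, 5, 7}
Tree: B1–B2, B1–B3, B2–B4, B1–B5

Each bag holds 4 vertices, so the decomposition has width 3, which upper-bounds the treewidth. For the lower bound, the 4 vertices {1, 3, 5, 7} are pairwise adjacent, and any tree decomposition puts a clique entirely inside one bag — forcing width ≥ 3. The upper and lower bounds meet at 3, so that is the treewidth.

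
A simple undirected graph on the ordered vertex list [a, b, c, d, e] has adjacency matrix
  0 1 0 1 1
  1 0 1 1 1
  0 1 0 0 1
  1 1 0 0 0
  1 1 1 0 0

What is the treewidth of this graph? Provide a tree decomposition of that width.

Every bag has size at most 3, so the width is 3 − 1 = 2 and tw(G) ≤ 2. For the lower bound, the 3 vertices {a, b, d} are pairwise adjacent, and any tree decomposition puts a clique entirely inside one bag — forcing width ≥ 2. Hence tw(G) = 2 exactly.

Treewidth 2.
One optimal decomposition is:
Bags: B1 = {a, b, e}  B2 = {a, b, d}  B3 = {b, c, e}
Tree: B1–B2, B1–B3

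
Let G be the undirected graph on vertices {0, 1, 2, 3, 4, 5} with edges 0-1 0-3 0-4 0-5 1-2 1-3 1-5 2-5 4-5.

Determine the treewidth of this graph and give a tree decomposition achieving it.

Treewidth 2.
One such decomposition:
Bags: B1 = {0, 1, 5}  B2 = {0, 4, 5}  B3 = {0, 1, 3}  B4 = {1, 2, 5}
Tree: B1–B2, B1–B3, B1–B4

Every bag has size at most 3, so the width is 3 − 1 = 2 and tw(G) ≤ 2. Conversely, {0, 1, 3} is a clique of size 3, and the vertices of any clique must share a bag in every tree decomposition; so some bag has ≥ 3 vertices and tw(G) ≥ 2. Hence tw(G) = 2 exactly.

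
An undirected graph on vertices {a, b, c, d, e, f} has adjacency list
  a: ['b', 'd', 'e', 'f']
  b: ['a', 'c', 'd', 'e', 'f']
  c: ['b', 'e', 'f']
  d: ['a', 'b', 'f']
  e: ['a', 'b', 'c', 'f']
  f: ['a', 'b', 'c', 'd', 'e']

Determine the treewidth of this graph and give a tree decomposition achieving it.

Treewidth 3.
One optimal decomposition is:
Bags: B1 = {b, c, e, f}  B2 = {a, b, e, f}  B3 = {a, b, d, f}
Tree: B1–B2, B2–B3

Each bag holds 4 vertices, so the decomposition has width 3, which upper-bounds the treewidth. For the lower bound, the 4 vertices {a, b, d, f} are pairwise adjacent, and any tree decomposition puts a clique entirely inside one bag — forcing width ≥ 3. Combining the bounds, tw(G) = 3.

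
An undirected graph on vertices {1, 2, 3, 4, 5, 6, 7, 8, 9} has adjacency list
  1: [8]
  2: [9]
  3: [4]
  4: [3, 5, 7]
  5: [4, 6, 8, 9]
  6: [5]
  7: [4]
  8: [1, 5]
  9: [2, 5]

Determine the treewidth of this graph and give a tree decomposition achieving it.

Treewidth 1.
One optimal decomposition is:
Bags: B1 = {5, 9}  B2 = {5, 8}  B3 = {4, 5}  B4 = {3, 4}  B5 = {1, 8}  B6 = {5, 6}  B7 = {4, 7}  B8 = {2, 9}
Tree: B1–B2, B2–B3, B3–B4, B2–B5, B3–B6, B3–B7, B1–B8

The largest bag has 2 vertices, giving width 1; this decomposition certifies tw(G) ≤ 1. Any graph with an edge has treewidth ≥ 1, and G has the edge 9–5. Therefore the treewidth is 1.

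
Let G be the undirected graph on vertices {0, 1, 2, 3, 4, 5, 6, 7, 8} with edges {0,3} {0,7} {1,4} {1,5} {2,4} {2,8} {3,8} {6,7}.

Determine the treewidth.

A width-1 tree decomposition is:
Bags: B1 = {1, 5}  B2 = {1, 4}  B3 = {2, 4}  B4 = {2, 8}  B5 = {3, 8}  B6 = {0, 3}  B7 = {0, 7}  B8 = {6, 7}
Tree: B1–B2, B2–B3, B3–B4, B4–B5, B5–B6, B6–B7, B7–B8
Each bag holds 2 vertices, so the decomposition has width 1, which upper-bounds the treewidth. G has an edge, so its treewidth is at least 1. The upper and lower bounds meet at 1, so that is the treewidth.

1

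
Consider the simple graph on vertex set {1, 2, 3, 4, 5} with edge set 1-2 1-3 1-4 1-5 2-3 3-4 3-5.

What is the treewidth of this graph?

A width-2 tree decomposition is:
Bags: B1 = {1, 3, 5}  B2 = {1, 3, 4}  B3 = {1, 2, 3}
Tree: B1–B2, B1–B3
Each bag holds 3 vertices, so the decomposition has width 2, which upper-bounds the treewidth. On the other hand G contains the 3-clique {1, 2, 3}. A clique must lie in a single bag of any decomposition, so no decomposition can have width below 2. Therefore the treewidth is 2.

2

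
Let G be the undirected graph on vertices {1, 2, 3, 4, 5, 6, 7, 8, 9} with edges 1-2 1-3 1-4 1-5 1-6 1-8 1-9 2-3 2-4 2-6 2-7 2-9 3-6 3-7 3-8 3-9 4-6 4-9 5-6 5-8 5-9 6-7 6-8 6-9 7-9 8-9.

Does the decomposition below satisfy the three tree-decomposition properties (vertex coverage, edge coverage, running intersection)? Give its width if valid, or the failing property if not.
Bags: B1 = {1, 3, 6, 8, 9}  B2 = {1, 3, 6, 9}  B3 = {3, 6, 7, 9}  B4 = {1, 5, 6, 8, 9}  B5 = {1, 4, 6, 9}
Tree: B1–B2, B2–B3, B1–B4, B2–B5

A tree decomposition must satisfy three properties: every vertex lies in some bag; for every edge, both endpoints lie together in some bag; and for every vertex, the bags containing it form a connected subtree. Here vertex 2 appears in no bag, so the decomposition is invalid.

No — vertex 2 appears in no bag.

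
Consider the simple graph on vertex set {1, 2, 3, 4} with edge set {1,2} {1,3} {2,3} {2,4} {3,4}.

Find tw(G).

A width-2 tree decomposition is:
Bags: B1 = {2, 3, 4}  B2 = {1, 2, 3}
Tree: B1–B2
Every bag has size at most 3, so the width is 3 − 1 = 2 and tw(G) ≤ 2. Conversely, {1, 2, 3} is a clique of size 3, and the vertices of any clique must share a bag in every tree decomposition; so some bag has ≥ 3 vertices and tw(G) ≥ 2. Combining the bounds, tw(G) = 2.

2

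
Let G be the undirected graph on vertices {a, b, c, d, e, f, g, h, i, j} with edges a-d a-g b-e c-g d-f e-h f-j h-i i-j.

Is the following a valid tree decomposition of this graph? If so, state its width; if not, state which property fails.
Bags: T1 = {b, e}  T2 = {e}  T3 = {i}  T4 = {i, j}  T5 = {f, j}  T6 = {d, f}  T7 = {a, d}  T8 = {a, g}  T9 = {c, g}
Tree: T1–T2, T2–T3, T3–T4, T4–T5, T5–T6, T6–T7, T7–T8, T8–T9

No — vertex h appears in no bag.

A tree decomposition must satisfy three properties: every vertex lies in some bag; for every edge, both endpoints lie together in some bag; and for every vertex, the bags containing it form a connected subtree. Here vertex h appears in no bag, so the decomposition is invalid.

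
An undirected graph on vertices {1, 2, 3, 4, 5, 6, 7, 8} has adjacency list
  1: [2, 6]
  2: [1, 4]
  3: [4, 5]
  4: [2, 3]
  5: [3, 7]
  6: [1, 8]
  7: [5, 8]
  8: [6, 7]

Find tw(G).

2

A width-2 tree decomposition is:
Bags: B1 = {6, 7, 8}  B2 = {5, 6, 7}  B3 = {3, 5, 6}  B4 = {3, 4, 6}  B5 = {2, 4, 6}  B6 = {1, 2, 6}
Tree: B1–B2, B2–B3, B3–B4, B4–B5, B5–B6
Each bag holds 3 vertices, so the decomposition has width 2, which upper-bounds the treewidth. The edges 6–8–7–5–3–4–2–1–6 form a cycle, so G is not a tree and its treewidth is at least 2. Therefore the treewidth is 2.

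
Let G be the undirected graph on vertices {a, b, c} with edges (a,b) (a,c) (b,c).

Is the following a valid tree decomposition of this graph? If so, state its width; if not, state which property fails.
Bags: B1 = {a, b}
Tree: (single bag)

A tree decomposition must satisfy three properties: every vertex lies in some bag; for every edge, both endpoints lie together in some bag; and for every vertex, the bags containing it form a connected subtree. Here vertex c appears in no bag, so the decomposition is invalid.

No — vertex c appears in no bag.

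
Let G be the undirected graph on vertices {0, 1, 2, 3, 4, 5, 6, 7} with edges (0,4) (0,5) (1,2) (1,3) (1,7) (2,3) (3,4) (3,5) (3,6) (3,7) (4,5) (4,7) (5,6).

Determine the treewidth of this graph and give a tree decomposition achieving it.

Every bag has size at most 3, so the width is 3 − 1 = 2 and tw(G) ≤ 2. For the lower bound, the 3 vertices {0, 4, 5} are pairwise adjacent, and any tree decomposition puts a clique entirely inside one bag — forcing width ≥ 2. Hence tw(G) = 2 exactly.

Treewidth 2.
One such decomposition:
Bags: B1 = {1, 3, 7}  B2 = {3, 4, 7}  B3 = {3, 4, 5}  B4 = {3, 5, 6}  B5 = {1, 2, 3}  B6 = {0, 4, 5}
Tree: B1–B2, B2–B3, B3–B4, B1–B5, B3–B6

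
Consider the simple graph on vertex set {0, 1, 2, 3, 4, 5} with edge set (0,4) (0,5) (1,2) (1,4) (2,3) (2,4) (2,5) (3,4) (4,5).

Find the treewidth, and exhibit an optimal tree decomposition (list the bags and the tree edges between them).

Every bag has size at most 3, so the width is 3 − 1 = 2 and tw(G) ≤ 2. For the lower bound, the 3 vertices {0, 4, 5} are pairwise adjacent, and any tree decomposition puts a clique entirely inside one bag — forcing width ≥ 2. Therefore the treewidth is 2.

Treewidth 2.
Bags: B1 = {2, 4, 5}  B2 = {2, 3, 4}  B3 = {0, 4, 5}  B4 = {1, 2, 4}
Tree: B1–B2, B1–B3, B1–B4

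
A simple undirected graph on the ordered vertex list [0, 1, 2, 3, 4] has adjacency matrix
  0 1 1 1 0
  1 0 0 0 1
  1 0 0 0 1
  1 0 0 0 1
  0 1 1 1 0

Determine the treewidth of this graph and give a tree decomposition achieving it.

The largest bag has 3 vertices, giving width 2; this decomposition certifies tw(G) ≤ 2. The edges 0–3–4–1–0 form a cycle, so G is not a tree and its treewidth is at least 2. The upper and lower bounds meet at 2, so that is the treewidth.

Treewidth 2.
One such decomposition:
Bags: B1 = {0, 3, 4}  B2 = {0, 1, 4}  B3 = {0, 2, 4}
Tree: B1–B2, B2–B3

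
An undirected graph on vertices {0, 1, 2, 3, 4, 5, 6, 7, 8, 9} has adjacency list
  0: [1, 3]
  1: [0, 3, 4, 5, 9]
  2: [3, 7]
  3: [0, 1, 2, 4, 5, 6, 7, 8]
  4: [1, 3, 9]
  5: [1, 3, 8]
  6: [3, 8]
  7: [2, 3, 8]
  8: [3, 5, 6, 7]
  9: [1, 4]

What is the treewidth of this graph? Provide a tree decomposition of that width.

Each bag holds 3 vertices, so the decomposition has width 2, which upper-bounds the treewidth. On the other hand G contains the 3-clique {1, 4, 9}. A clique must lie in a single bag of any decomposition, so no decomposition can have width below 2. Therefore the treewidth is 2.

Treewidth 2.
One optimal decomposition is:
Bags: B1 = {1, 3, 5}  B2 = {3, 5, 8}  B3 = {0, 1, 3}  B4 = {3, 7, 8}  B5 = {1, 3, 4}  B6 = {1, 4, 9}  B7 = {2, 3, 7}  B8 = {3, 6, 8}
Tree: B1–B2, B1–B3, B2–B4, B3–B5, B5–B6, B4–B7, B2–B8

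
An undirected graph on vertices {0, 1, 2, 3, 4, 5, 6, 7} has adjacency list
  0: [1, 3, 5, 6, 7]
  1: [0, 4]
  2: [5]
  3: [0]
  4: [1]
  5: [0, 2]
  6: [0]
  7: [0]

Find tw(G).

1

A width-1 tree decomposition is:
Bags: B1 = {2, 5}  B2 = {0, 5}  B3 = {0, 1}  B4 = {0, 7}  B5 = {0, 3}  B6 = {1, 4}  B7 = {0, 6}
Tree: B1–B2, B2–B3, B2–B4, B3–B5, B3–B6, B2–B7
Every bag has size at most 2, so the width is 2 − 1 = 1 and tw(G) ≤ 1. G has an edge, so its treewidth is at least 1. Hence tw(G) = 1 exactly.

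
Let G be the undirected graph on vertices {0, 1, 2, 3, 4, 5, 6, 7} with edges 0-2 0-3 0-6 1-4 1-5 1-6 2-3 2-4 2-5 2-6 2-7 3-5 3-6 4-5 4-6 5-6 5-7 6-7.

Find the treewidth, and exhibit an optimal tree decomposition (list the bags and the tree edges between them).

Every bag has size at most 4, so the width is 4 − 1 = 3 and tw(G) ≤ 3. Conversely, {1, 4, 5, 6} is a clique of size 4, and the vertices of any clique must share a bag in every tree decomposition; so some bag has ≥ 4 vertices and tw(G) ≥ 3. Therefore the treewidth is 3.

Treewidth 3.
One optimal decomposition is:
Bags: B1 = {0, 2, 3, 6}  B2 = {2, 3, 5, 6}  B3 = {2, 4, 5, 6}  B4 = {1, 4, 5, 6}  B5 = {2, 5, 6, 7}
Tree: B1–B2, B2–B3, B3–B4, B3–B5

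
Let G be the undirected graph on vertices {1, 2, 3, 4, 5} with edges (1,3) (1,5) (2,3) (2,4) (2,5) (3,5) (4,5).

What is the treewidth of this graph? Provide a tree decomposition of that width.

Treewidth 2.
Bags: B1 = {2, 4, 5}  B2 = {2, 3, 5}  B3 = {1, 3, 5}
Tree: B1–B2, B2–B3

The largest bag has 3 vertices, giving width 2; this decomposition certifies tw(G) ≤ 2. On the other hand G contains the 3-clique {1, 3, 5}. A clique must lie in a single bag of any decomposition, so no decomposition can have width below 2. The upper and lower bounds meet at 2, so that is the treewidth.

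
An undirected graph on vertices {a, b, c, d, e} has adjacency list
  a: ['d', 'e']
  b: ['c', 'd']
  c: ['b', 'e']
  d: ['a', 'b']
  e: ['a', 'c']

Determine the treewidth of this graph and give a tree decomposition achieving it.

Treewidth 2.
One optimal decomposition is:
Bags: B1 = {b, c, d}  B2 = {a, c, d}  B3 = {a, c, e}
Tree: B1–B2, B2–B3

Each bag holds 3 vertices, so the decomposition has width 2, which upper-bounds the treewidth. Since c–b–d–a–e–c is a cycle in G, G is not acyclic. Forests are exactly the graphs of treewidth ≤ 1, so tw(G) ≥ 2. Combining the bounds, tw(G) = 2.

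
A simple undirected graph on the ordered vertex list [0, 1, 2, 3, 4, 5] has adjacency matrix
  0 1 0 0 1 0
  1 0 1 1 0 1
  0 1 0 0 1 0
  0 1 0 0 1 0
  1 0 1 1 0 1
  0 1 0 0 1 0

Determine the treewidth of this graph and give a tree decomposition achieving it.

The largest bag has 3 vertices, giving width 2; this decomposition certifies tw(G) ≤ 2. Since 2–1–5–4–2 is a cycle in G, G is not acyclic. Forests are exactly the graphs of treewidth ≤ 1, so tw(G) ≥ 2. Hence tw(G) = 2 exactly.

Treewidth 2.
One such decomposition:
Bags: B1 = {1, 2, 4}  B2 = {1, 4, 5}  B3 = {0, 1, 4}  B4 = {1, 3, 4}
Tree: B1–B2, B2–B3, B3–B4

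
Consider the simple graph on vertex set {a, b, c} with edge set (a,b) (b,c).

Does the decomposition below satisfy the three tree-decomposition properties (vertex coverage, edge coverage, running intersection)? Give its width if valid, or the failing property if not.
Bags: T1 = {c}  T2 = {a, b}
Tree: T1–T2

No — edge (b,c) lies in no bag.

A tree decomposition must satisfy three properties: every vertex lies in some bag; for every edge, both endpoints lie together in some bag; and for every vertex, the bags containing it form a connected subtree. Here edge (b,c) lies in no bag, so the decomposition is invalid.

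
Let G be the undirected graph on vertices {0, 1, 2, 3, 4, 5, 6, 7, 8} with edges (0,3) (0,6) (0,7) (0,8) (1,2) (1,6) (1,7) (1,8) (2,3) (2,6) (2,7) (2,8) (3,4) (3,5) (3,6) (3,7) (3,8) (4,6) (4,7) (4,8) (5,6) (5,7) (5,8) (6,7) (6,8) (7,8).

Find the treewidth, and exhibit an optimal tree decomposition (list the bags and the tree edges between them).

Treewidth 4.
One such decomposition:
Bags: B1 = {3, 4, 6, 7, 8}  B2 = {2, 3, 6, 7, 8}  B3 = {3, 5, 6, 7, 8}  B4 = {1, 2, 6, 7, 8}  B5 = {0, 3, 6, 7, 8}
Tree: B1–B2, B2–B3, B2–B4, B1–B5

Every bag has size at most 5, so the width is 5 − 1 = 4 and tw(G) ≤ 4. Conversely, {1, 2, 6, 7, 8} is a clique of size 5, and the vertices of any clique must share a bag in every tree decomposition; so some bag has ≥ 5 vertices and tw(G) ≥ 4. Combining the bounds, tw(G) = 4.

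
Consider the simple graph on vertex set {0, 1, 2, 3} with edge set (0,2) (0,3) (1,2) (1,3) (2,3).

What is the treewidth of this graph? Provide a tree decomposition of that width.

The largest bag has 3 vertices, giving width 2; this decomposition certifies tw(G) ≤ 2. Conversely, {0, 2, 3} is a clique of size 3, and the vertices of any clique must share a bag in every tree decomposition; so some bag has ≥ 3 vertices and tw(G) ≥ 2. Hence tw(G) = 2 exactly.

Treewidth 2.
One optimal decomposition is:
Bags: B1 = {1, 2, 3}  B2 = {0, 2, 3}
Tree: B1–B2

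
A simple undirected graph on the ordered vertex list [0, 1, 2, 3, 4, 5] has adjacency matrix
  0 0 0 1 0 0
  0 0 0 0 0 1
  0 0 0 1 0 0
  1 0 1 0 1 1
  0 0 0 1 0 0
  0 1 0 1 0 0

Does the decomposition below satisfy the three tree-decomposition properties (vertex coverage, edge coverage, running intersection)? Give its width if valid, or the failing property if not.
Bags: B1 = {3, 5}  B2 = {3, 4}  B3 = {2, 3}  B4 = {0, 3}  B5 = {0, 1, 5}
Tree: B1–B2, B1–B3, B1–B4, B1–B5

A tree decomposition must satisfy three properties: every vertex lies in some bag; for every edge, both endpoints lie together in some bag; and for every vertex, the bags containing it form a connected subtree. Here bags containing vertex 0 are not connected in the tree, so the decomposition is invalid.

No — bags containing vertex 0 are not connected in the tree.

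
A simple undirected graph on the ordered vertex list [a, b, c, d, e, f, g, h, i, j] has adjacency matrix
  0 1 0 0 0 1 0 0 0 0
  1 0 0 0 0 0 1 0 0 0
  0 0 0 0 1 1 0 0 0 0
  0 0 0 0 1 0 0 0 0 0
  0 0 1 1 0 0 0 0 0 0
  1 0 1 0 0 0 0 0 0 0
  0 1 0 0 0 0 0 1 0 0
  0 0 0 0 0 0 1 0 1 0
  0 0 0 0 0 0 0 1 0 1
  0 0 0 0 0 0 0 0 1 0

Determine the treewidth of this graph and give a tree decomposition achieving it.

Treewidth 1.
One such decomposition:
Bags: B1 = {d, e}  B2 = {c, e}  B3 = {c, f}  B4 = {a, f}  B5 = {a, b}  B6 = {b, g}  B7 = {g, h}  B8 = {h, i}  B9 = {i, j}
Tree: B1–B2, B2–B3, B3–B4, B4–B5, B5–B6, B6–B7, B7–B8, B8–B9

The largest bag has 2 vertices, giving width 1; this decomposition certifies tw(G) ≤ 1. G has an edge, so its treewidth is at least 1. Hence tw(G) = 1 exactly.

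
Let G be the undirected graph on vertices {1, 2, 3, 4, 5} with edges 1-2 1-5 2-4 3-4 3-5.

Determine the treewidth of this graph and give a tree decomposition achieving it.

Treewidth 2.
One optimal decomposition is:
Bags: B1 = {1, 2, 4}  B2 = {1, 3, 4}  B3 = {1, 3, 5}
Tree: B1–B2, B2–B3

Each bag holds 3 vertices, so the decomposition has width 2, which upper-bounds the treewidth. The edges 1–2–4–3–5–1 form a cycle, so G is not a tree and its treewidth is at least 2. The upper and lower bounds meet at 2, so that is the treewidth.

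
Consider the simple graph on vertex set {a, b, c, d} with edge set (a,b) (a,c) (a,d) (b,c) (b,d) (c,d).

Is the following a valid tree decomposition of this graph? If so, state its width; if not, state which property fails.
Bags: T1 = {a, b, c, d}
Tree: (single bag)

Vertex coverage: the bags together contain {a, b, c, d}, the full vertex set. Edge coverage: each edge of G has both endpoints in at least one bag. Running intersection: for every vertex, the bags containing it form a connected subtree. All three properties hold, so this is a valid tree decomposition of width max|bag| − 1 = 3, and hence tw(G) ≤ 3.

Yes; width 3.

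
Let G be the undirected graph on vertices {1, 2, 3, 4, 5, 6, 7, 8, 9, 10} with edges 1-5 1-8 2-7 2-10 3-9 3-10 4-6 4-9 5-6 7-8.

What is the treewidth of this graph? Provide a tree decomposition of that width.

The largest bag has 3 vertices, giving width 2; this decomposition certifies tw(G) ≤ 2. Since 3–9–4–6–5–1–8–7–2–10–3 is a cycle in G, G is not acyclic. Forests are exactly the graphs of treewidth ≤ 1, so tw(G) ≥ 2. The upper and lower bounds meet at 2, so that is the treewidth.

Treewidth 2.
One optimal decomposition is:
Bags: B1 = {3, 4, 9}  B2 = {3, 4, 6}  B3 = {3, 5, 6}  B4 = {1, 3, 5}  B5 = {1, 3, 8}  B6 = {3, 7, 8}  B7 = {2, 3, 7}  B8 = {2, 3, 10}
Tree: B1–B2, B2–B3, B3–B4, B4–B5, B5–B6, B6–B7, B7–B8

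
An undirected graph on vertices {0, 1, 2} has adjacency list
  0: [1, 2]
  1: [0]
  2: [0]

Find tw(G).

A width-1 tree decomposition is:
Bags: B1 = {0, 1}  B2 = {0, 2}
Tree: B1–B2
The largest bag has 2 vertices, giving width 1; this decomposition certifies tw(G) ≤ 1. G has an edge, so its treewidth is at least 1. Therefore the treewidth is 1.

1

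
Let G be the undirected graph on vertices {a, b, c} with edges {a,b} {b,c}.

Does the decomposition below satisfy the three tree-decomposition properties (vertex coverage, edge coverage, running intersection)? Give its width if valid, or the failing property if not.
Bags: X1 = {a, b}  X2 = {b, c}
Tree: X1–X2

Every vertex of G appears in some bag (union = {a, b, c}); every edge is covered by a bag; and for each vertex v the set of bags containing v is connected in the bag tree. The decomposition is therefore valid. The largest bag has 2 vertices, so the width is 1.

Yes; width 1.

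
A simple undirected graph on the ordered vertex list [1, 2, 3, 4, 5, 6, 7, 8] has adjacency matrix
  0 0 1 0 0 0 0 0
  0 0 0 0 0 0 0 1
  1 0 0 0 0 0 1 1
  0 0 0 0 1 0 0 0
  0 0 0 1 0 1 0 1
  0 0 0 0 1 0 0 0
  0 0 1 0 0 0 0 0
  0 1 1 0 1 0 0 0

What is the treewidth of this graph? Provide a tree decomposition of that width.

The largest bag has 2 vertices, giving width 1; this decomposition certifies tw(G) ≤ 1. G has an edge, so its treewidth is at least 1. Therefore the treewidth is 1.

Treewidth 1.
One such decomposition:
Bags: B1 = {5, 8}  B2 = {2, 8}  B3 = {3, 8}  B4 = {3, 7}  B5 = {4, 5}  B6 = {1, 3}  B7 = {5, 6}
Tree: B1–B2, B2–B3, B3–B4, B1–B5, B3–B6, B5–B7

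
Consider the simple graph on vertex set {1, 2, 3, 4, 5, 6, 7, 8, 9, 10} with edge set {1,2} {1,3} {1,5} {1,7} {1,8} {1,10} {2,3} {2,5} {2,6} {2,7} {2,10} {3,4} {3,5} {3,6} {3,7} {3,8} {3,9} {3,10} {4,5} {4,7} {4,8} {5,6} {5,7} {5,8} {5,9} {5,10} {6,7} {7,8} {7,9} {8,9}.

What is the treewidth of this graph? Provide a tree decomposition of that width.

Treewidth 4.
One optimal decomposition is:
Bags: B1 = {3, 5, 7, 8, 9}  B2 = {1, 3, 5, 7, 8}  B3 = {1, 2, 3, 5, 7}  B4 = {3, 4, 5, 7, 8}  B5 = {2, 3, 5, 6, 7}  B6 = {1, 2, 3, 5, 10}
Tree: B1–B2, B2–B3, B2–B4, B3–B5, B3–B6

Each bag holds 5 vertices, so the decomposition has width 4, which upper-bounds the treewidth. On the other hand G contains the 5-clique {1, 2, 3, 5, 10}. A clique must lie in a single bag of any decomposition, so no decomposition can have width below 4. Hence tw(G) = 4 exactly.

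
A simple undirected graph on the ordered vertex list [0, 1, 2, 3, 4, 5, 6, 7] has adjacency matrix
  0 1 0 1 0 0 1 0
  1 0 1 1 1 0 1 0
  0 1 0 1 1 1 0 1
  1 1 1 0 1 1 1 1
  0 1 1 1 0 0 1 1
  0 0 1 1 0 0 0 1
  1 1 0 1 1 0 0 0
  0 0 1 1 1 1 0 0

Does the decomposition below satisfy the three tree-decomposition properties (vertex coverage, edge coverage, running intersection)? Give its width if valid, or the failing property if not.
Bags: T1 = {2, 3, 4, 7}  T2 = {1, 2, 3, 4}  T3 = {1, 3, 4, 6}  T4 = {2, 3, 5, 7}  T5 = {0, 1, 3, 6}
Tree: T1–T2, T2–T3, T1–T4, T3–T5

Vertex coverage: the bags together contain {0, 1, 2, 3, 4, 5, 6, 7}, the full vertex set. Edge coverage: each edge of G has both endpoints in at least one bag. Running intersection: for every vertex, the bags containing it form a connected subtree. All three properties hold, so this is a valid tree decomposition of width max|bag| − 1 = 3, and hence tw(G) ≤ 3.

Yes; width 3.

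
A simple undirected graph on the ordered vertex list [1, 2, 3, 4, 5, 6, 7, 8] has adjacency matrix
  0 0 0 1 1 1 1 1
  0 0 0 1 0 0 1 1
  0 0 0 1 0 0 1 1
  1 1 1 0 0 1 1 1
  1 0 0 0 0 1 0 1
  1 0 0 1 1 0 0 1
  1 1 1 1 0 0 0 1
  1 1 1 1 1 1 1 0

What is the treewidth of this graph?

3

A width-3 tree decomposition is:
Bags: B1 = {1, 4, 6, 8}  B2 = {1, 4, 7, 8}  B3 = {2, 4, 7, 8}  B4 = {1, 5, 6, 8}  B5 = {3, 4, 7, 8}
Tree: B1–B2, B2–B3, B1–B4, B3–B5
Each bag holds 4 vertices, so the decomposition has width 3, which upper-bounds the treewidth. On the other hand G contains the 4-clique {1, 4, 6, 8}. A clique must lie in a single bag of any decomposition, so no decomposition can have width below 3. Combining the bounds, tw(G) = 3.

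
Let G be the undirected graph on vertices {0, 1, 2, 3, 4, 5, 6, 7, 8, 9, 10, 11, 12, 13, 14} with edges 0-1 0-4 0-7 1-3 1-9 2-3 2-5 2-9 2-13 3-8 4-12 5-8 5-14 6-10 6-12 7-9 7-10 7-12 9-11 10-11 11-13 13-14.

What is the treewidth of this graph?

3

A width-3 tree decomposition is:
Bags: B1 = {5, 8, 13, 14}  B2 = {2, 5, 8, 13}  B3 = {2, 3, 8, 13}  B4 = {2, 3, 11, 13}  B5 = {2, 3, 9, 11}  B6 = {1, 3, 9, 11}  B7 = {1, 9, 10, 11}  B8 = {1, 7, 9, 10}  B9 = {0, 1, 7, 10}  B10 = {0, 6, 7, 10}  B11 = {0, 6, 7, 12}  B12 = {0, 4, 6, 12}
Tree: B1–B2, B2–B3, B3–B4, B4–B5, B5–B6, B6–B7, B7–B8, B8–B9, B9–B10, B10–B11, B11–B12
Each bag holds 4 vertices, so the decomposition has width 3, which upper-bounds the treewidth. For the lower bound: the 4 vertex sets {5,8,14}, {13}, {2}, {1,3,9,11} are disjoint, each induces a connected subgraph, and every pair is joined by at least one edge of G. Contracting each set to a single vertex therefore yields K_{4} as a minor, and since treewidth is minor-monotone, tw(G) ≥ tw(K_{4}) = 3. Hence tw(G) = 3 exactly.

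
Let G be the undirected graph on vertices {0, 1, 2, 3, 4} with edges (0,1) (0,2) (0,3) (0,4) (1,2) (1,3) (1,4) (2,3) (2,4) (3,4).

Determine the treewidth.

A width-4 tree decomposition is:
Bags: B1 = {0, 1, 2, 3, 4}
Tree: (single bag)
A single bag containing all 5 vertices is trivially a valid decomposition of width 4. For the lower bound, the 5 vertices {0, 1, 2, 3, 4} are pairwise adjacent, and any tree decomposition puts a clique entirely inside one bag — forcing width ≥ 4. Combining the bounds, tw(G) = 4.

4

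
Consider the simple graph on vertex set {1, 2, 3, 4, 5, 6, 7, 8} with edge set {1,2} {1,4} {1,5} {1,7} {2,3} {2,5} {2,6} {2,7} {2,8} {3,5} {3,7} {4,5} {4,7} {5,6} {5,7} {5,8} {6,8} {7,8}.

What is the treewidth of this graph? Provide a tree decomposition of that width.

Treewidth 3.
One such decomposition:
Bags: B1 = {2, 5, 7, 8}  B2 = {1, 2, 5, 7}  B3 = {2, 5, 6, 8}  B4 = {1, 4, 5, 7}  B5 = {2, 3, 5, 7}
Tree: B1–B2, B1–B3, B2–B4, B1–B5

Every bag has size at most 4, so the width is 4 − 1 = 3 and tw(G) ≤ 3. On the other hand G contains the 4-clique {2, 5, 6, 8}. A clique must lie in a single bag of any decomposition, so no decomposition can have width below 3. Hence tw(G) = 3 exactly.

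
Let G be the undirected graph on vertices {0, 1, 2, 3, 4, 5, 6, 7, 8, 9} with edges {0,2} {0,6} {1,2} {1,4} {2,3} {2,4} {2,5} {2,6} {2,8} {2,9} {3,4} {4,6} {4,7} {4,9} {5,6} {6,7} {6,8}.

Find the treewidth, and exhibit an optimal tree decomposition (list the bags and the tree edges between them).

Treewidth 2.
One such decomposition:
Bags: B1 = {2, 4, 6}  B2 = {4, 6, 7}  B3 = {2, 6, 8}  B4 = {0, 2, 6}  B5 = {1, 2, 4}  B6 = {2, 4, 9}  B7 = {2, 5, 6}  B8 = {2, 3, 4}
Tree: B1–B2, B1–B3, B3–B4, B1–B5, B1–B6, B3–B7, B6–B8

The largest bag has 3 vertices, giving width 2; this decomposition certifies tw(G) ≤ 2. Conversely, {0, 2, 6} is a clique of size 3, and the vertices of any clique must share a bag in every tree decomposition; so some bag has ≥ 3 vertices and tw(G) ≥ 2. The upper and lower bounds meet at 2, so that is the treewidth.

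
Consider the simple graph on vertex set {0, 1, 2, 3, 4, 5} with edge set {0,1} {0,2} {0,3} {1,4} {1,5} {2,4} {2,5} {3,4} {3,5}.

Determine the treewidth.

3

A width-3 tree decomposition is:
Bags: B1 = {0, 1, 4, 5}  B2 = {0, 3, 4, 5}  B3 = {0, 2, 4, 5}
Tree: B1–B2, B2–B3
Every bag has size at most 4, so the width is 4 − 1 = 3 and tw(G) ≤ 3. For the lower bound: the 4 vertex sets {0,1}, {3,4}, {5}, {2} are disjoint, each induces a connected subgraph, and every pair is joined by at least one edge of G. Contracting each set to a single vertex therefore yields K_{4} as a minor, and since treewidth is minor-monotone, tw(G) ≥ tw(K_{4}) = 3. Therefore the treewidth is 3.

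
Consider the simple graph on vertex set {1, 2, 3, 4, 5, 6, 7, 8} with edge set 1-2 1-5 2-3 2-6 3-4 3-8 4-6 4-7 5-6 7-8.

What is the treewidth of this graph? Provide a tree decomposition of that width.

Treewidth 2.
Bags: B1 = {1, 2, 5}  B2 = {2, 5, 6}  B3 = {2, 3, 6}  B4 = {3, 4, 6}  B5 = {3, 4, 8}  B6 = {4, 7, 8}
Tree: B1–B2, B2–B3, B3–B4, B4–B5, B5–B6

Every bag has size at most 3, so the width is 3 − 1 = 2 and tw(G) ≤ 2. For the lower bound, G contains the cycle 1–5–6–2–1, so G is not a forest; only forests have treewidth ≤ 1, hence tw(G) ≥ 2. Therefore the treewidth is 2.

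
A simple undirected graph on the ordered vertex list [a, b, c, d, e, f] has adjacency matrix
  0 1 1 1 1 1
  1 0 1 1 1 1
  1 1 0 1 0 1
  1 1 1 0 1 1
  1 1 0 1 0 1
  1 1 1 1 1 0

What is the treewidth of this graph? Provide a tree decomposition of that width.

Treewidth 4.
One such decomposition:
Bags: B1 = {a, b, d, e, f}  B2 = {a, b, c, d, f}
Tree: B1–B2

Every bag has size at most 5, so the width is 5 − 1 = 4 and tw(G) ≤ 4. On the other hand G contains the 5-clique {a, b, d, e, f}. A clique must lie in a single bag of any decomposition, so no decomposition can have width below 4. The upper and lower bounds meet at 4, so that is the treewidth.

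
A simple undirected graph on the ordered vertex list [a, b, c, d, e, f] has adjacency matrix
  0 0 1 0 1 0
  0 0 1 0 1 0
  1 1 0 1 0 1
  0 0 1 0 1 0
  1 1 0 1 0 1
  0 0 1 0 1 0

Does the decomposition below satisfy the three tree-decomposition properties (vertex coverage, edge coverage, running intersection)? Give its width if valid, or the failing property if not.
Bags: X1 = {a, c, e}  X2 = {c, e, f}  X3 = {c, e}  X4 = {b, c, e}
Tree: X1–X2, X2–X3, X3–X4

A tree decomposition must satisfy three properties: every vertex lies in some bag; for every edge, both endpoints lie together in some bag; and for every vertex, the bags containing it form a connected subtree. Here vertex d appears in no bag, so the decomposition is invalid.

No — vertex d appears in no bag.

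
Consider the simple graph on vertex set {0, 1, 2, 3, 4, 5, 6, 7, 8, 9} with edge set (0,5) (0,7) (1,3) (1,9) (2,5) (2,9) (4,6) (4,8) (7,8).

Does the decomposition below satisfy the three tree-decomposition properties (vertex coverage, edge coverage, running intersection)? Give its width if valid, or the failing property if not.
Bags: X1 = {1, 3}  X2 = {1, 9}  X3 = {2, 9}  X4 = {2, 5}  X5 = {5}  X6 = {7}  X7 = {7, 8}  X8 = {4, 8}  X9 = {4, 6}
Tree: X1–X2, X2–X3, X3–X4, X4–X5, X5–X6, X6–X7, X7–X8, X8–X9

No — vertex 0 appears in no bag.

A tree decomposition must satisfy three properties: every vertex lies in some bag; for every edge, both endpoints lie together in some bag; and for every vertex, the bags containing it form a connected subtree. Here vertex 0 appears in no bag, so the decomposition is invalid.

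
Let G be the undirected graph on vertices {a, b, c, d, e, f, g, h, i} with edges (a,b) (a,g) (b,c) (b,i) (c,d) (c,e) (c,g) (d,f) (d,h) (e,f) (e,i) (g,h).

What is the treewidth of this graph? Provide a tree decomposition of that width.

Each bag holds 4 vertices, so the decomposition has width 3, which upper-bounds the treewidth. For the lower bound: the 4 vertex sets {d,f,h}, {g}, {c}, {a,b,e,i} are disjoint, each induces a connected subgraph, and every pair is joined by at least one edge of G. Contracting each set to a single vertex therefore yields K_{4} as a minor, and since treewidth is minor-monotone, tw(G) ≥ tw(K_{4}) = 3. The upper and lower bounds meet at 3, so that is the treewidth.

Treewidth 3.
Bags: B1 = {d, f, g, h}  B2 = {c, d, f, g}  B3 = {c, e, f, g}  B4 = {a, c, e, g}  B5 = {a, b, c, e}  B6 = {a, b, e, i}
Tree: B1–B2, B2–B3, B3–B4, B4–B5, B5–B6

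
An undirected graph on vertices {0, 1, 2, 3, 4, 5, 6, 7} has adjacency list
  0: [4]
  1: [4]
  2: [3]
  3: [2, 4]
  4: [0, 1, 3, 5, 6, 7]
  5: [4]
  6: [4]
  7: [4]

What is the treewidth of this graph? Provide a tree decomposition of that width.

Treewidth 1.
One such decomposition:
Bags: B1 = {4, 5}  B2 = {4, 6}  B3 = {1, 4}  B4 = {3, 4}  B5 = {2, 3}  B6 = {4, 7}  B7 = {0, 4}
Tree: B1–B2, B1–B3, B2–B4, B4–B5, B2–B6, B1–B7

Every bag has size at most 2, so the width is 2 − 1 = 1 and tw(G) ≤ 1. Since G has at least one edge (e.g. 5–4), it is not an edgeless graph, so tw(G) ≥ 1. Combining the bounds, tw(G) = 1.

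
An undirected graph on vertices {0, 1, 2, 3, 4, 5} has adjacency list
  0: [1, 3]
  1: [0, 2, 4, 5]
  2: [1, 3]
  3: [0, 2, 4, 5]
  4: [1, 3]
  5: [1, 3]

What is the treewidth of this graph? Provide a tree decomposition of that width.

Treewidth 2.
Bags: B1 = {1, 3, 5}  B2 = {1, 2, 3}  B3 = {0, 1, 3}  B4 = {1, 3, 4}
Tree: B1–B2, B2–B3, B3–B4

Every bag has size at most 3, so the width is 3 − 1 = 2 and tw(G) ≤ 2. The edges 1–5–3–2–1 form a cycle, so G is not a tree and its treewidth is at least 2. The upper and lower bounds meet at 2, so that is the treewidth.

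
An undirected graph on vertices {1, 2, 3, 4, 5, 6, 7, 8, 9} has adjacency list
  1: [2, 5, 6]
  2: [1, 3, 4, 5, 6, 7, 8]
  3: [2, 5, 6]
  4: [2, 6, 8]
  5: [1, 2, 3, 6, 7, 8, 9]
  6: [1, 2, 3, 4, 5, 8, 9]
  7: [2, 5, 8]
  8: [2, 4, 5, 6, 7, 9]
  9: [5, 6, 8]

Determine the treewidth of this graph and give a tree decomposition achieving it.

The largest bag has 4 vertices, giving width 3; this decomposition certifies tw(G) ≤ 3. Conversely, {5, 6, 8, 9} is a clique of size 4, and the vertices of any clique must share a bag in every tree decomposition; so some bag has ≥ 4 vertices and tw(G) ≥ 3. The upper and lower bounds meet at 3, so that is the treewidth.

Treewidth 3.
One optimal decomposition is:
Bags: B1 = {2, 4, 6, 8}  B2 = {2, 5, 6, 8}  B3 = {1, 2, 5, 6}  B4 = {2, 3, 5, 6}  B5 = {5, 6, 8, 9}  B6 = {2, 5, 7, 8}
Tree: B1–B2, B2–B3, B2–B4, B2–B5, B2–B6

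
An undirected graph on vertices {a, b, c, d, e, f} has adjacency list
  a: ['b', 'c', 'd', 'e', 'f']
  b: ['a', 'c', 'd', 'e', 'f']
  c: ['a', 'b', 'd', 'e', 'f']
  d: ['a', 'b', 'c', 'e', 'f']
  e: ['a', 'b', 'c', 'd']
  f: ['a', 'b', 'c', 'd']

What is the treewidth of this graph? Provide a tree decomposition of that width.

The largest bag has 5 vertices, giving width 4; this decomposition certifies tw(G) ≤ 4. For the lower bound, the 5 vertices {a, b, c, d, e} are pairwise adjacent, and any tree decomposition puts a clique entirely inside one bag — forcing width ≥ 4. Combining the bounds, tw(G) = 4.

Treewidth 4.
One such decomposition:
Bags: B1 = {a, b, c, d, e}  B2 = {a, b, c, d, f}
Tree: B1–B2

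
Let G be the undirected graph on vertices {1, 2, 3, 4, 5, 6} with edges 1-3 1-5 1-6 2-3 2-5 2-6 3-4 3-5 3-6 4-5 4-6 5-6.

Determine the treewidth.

A width-3 tree decomposition is:
Bags: B1 = {2, 3, 5, 6}  B2 = {3, 4, 5, 6}  B3 = {1, 3, 5, 6}
Tree: B1–B2, B1–B3
Every bag has size at most 4, so the width is 4 − 1 = 3 and tw(G) ≤ 3. Conversely, {1, 3, 5, 6} is a clique of size 4, and the vertices of any clique must share a bag in every tree decomposition; so some bag has ≥ 4 vertices and tw(G) ≥ 3. Therefore the treewidth is 3.

3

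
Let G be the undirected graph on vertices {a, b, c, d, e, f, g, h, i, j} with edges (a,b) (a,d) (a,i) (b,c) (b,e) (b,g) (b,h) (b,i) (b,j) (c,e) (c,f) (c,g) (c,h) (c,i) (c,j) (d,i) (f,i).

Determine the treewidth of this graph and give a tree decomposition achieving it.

Each bag holds 3 vertices, so the decomposition has width 2, which upper-bounds the treewidth. Conversely, {a, d, i} is a clique of size 3, and the vertices of any clique must share a bag in every tree decomposition; so some bag has ≥ 3 vertices and tw(G) ≥ 2. Therefore the treewidth is 2.

Treewidth 2.
One optimal decomposition is:
Bags: B1 = {c, f, i}  B2 = {b, c, i}  B3 = {b, c, h}  B4 = {b, c, j}  B5 = {b, c, e}  B6 = {b, c, g}  B7 = {a, b, i}  B8 = {a, d, i}
Tree: B1–B2, B2–B3, B3–B4, B3–B5, B2–B6, B2–B7, B7–B8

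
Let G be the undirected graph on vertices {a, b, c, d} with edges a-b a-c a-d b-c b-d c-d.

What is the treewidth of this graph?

A width-3 tree decomposition is:
Bags: B1 = {a, b, c, d}
Tree: (single bag)
With just one bag of size 4, the width is 4 − 1 = 3, so tw(G) ≤ 3. On the other hand G contains the 4-clique {a, b, c, d}. A clique must lie in a single bag of any decomposition, so no decomposition can have width below 3. Combining the bounds, tw(G) = 3.

3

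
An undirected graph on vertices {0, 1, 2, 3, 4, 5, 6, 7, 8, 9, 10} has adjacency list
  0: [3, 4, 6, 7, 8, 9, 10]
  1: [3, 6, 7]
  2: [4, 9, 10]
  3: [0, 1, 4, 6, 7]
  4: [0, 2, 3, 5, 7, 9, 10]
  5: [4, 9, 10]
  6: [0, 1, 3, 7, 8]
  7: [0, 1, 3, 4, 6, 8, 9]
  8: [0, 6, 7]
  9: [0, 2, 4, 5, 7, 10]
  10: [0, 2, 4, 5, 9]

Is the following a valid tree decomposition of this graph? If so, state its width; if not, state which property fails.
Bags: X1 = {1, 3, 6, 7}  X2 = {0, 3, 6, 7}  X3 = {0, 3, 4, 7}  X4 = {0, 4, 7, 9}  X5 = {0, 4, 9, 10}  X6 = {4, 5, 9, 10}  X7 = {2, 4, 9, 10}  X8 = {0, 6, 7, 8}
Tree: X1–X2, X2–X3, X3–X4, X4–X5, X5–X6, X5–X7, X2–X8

Every vertex of G appears in some bag (union = {0, 1, 2, 3, 4, 5, 6, 7, 8, 9, 10}); every edge is covered by a bag; and for each vertex v the set of bags containing v is connected in the bag tree. The decomposition is therefore valid. The largest bag has 4 vertices, so the width is 3.

Yes; width 3.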